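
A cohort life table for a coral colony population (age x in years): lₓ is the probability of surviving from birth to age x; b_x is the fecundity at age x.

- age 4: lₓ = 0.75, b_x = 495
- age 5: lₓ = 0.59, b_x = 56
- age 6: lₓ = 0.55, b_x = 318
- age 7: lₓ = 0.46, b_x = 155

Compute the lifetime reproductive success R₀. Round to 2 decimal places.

R₀ = Σ lₓ b_x:
  age 4: 0.75 × 495 = 371.2500
  age 5: 0.59 × 56 = 33.0400
  age 6: 0.55 × 318 = 174.9000
  age 7: 0.46 × 155 = 71.3000
R₀ = 371.2500 + 33.0400 + 174.9000 + 71.3000 = 650.4900

650.49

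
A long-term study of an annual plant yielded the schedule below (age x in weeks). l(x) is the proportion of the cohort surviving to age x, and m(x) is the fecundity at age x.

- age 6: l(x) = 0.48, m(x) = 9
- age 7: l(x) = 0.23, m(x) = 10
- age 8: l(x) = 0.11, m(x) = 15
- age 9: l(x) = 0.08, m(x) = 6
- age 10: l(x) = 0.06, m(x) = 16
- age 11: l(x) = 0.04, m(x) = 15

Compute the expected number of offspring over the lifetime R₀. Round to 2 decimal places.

10.31

R₀ = Σ l(x) m(x):
  age 6: 0.48 × 9 = 4.3200
  age 7: 0.23 × 10 = 2.3000
  age 8: 0.11 × 15 = 1.6500
  age 9: 0.08 × 6 = 0.4800
  age 10: 0.06 × 16 = 0.9600
  age 11: 0.04 × 15 = 0.6000
R₀ = 4.3200 + 2.3000 + 1.6500 + 0.4800 + 0.9600 + 0.6000 = 10.3100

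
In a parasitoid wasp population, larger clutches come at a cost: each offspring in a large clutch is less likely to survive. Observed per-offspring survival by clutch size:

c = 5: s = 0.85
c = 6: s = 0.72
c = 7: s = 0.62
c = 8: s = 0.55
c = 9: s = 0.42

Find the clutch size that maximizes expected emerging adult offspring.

8

Expected emerging adult offspring = c × s(c):
  c=5: 5 × 0.85 = 4.250
  c=6: 6 × 0.72 = 4.320
  c=7: 7 × 0.62 = 4.340
  c=8: 8 × 0.55 = 4.400
  c=9: 9 × 0.42 = 3.780
Maximum at c = 8 (4.400 emerging adult offspring).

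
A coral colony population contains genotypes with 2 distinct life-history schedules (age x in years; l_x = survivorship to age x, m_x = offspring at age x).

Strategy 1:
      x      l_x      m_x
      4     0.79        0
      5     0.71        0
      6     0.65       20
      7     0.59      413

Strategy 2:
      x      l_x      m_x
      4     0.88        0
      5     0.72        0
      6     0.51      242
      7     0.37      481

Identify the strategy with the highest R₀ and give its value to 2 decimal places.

301.39

Strategy 1: R₀ = 0.79×0 + 0.71×0 + 0.65×20 + 0.59×413 = 256.6700
Strategy 2: R₀ = 0.88×0 + 0.72×0 + 0.51×242 + 0.37×481 = 301.3900
Highest R₀: strategy 2 with 301.3900.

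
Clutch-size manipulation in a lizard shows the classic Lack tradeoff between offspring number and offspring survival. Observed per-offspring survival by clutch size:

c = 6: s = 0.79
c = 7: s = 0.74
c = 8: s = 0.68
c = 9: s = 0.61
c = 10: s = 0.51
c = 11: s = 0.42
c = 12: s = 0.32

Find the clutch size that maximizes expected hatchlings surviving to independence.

Expected hatchlings surviving to independence = c × s(c):
  c=6: 6 × 0.79 = 4.740
  c=7: 7 × 0.74 = 5.180
  c=8: 8 × 0.68 = 5.440
  c=9: 9 × 0.61 = 5.490
  c=10: 10 × 0.51 = 5.100
  c=11: 11 × 0.42 = 4.620
  c=12: 12 × 0.32 = 3.840
Maximum at c = 9 (5.490 hatchlings surviving to independence).

9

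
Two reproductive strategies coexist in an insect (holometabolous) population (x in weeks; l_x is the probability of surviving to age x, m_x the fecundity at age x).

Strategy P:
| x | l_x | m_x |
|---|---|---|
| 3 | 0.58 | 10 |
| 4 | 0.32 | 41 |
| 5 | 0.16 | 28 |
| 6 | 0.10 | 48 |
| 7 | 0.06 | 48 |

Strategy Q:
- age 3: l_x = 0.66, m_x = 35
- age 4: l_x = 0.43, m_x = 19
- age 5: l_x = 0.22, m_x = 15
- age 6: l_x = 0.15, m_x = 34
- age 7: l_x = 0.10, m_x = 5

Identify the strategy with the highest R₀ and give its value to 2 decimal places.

40.17

Strategy P: R₀ = 0.58×10 + 0.32×41 + 0.16×28 + 0.10×48 + 0.06×48 = 31.0800
Strategy Q: R₀ = 0.66×35 + 0.43×19 + 0.22×15 + 0.15×34 + 0.10×5 = 40.1700
Highest R₀: strategy Q with 40.1700.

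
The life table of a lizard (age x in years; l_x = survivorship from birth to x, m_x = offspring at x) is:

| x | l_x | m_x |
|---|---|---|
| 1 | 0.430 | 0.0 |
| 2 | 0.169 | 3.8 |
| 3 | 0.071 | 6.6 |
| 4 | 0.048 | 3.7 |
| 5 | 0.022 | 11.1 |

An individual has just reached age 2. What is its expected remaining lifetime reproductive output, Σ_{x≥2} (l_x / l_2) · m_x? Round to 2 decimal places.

9.07

l_2 = 0.169. Conditional survival from age 2 to x is l_x / l_2.
  x=2: (0.169/0.169) × 3.8 = 3.8000
  x=3: (0.071/0.169) × 6.6 = 2.7728
  x=4: (0.048/0.169) × 3.7 = 1.0509
  x=5: (0.022/0.169) × 11.1 = 1.4450
Sum = 3.8000 + 2.7728 + 1.0509 + 1.4450 = 9.0686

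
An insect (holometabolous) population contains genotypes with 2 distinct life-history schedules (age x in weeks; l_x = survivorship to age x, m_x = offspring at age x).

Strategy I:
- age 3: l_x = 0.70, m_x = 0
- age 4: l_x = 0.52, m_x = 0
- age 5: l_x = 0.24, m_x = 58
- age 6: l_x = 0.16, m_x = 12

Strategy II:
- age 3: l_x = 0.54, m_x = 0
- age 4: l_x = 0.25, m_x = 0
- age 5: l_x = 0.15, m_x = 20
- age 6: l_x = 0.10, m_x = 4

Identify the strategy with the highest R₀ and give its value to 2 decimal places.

Strategy I: R₀ = 0.70×0 + 0.52×0 + 0.24×58 + 0.16×12 = 15.8400
Strategy II: R₀ = 0.54×0 + 0.25×0 + 0.15×20 + 0.10×4 = 3.4000
Highest R₀: strategy I with 15.8400.

15.84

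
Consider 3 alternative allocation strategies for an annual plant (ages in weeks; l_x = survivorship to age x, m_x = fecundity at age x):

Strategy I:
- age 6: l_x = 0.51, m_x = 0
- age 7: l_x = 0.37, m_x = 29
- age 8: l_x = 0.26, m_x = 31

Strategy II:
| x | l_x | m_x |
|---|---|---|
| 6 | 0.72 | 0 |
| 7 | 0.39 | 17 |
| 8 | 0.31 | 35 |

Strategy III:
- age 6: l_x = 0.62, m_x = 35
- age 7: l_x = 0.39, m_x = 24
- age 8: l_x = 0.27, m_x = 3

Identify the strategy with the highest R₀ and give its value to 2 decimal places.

Strategy I: R₀ = 0.51×0 + 0.37×29 + 0.26×31 = 18.7900
Strategy II: R₀ = 0.72×0 + 0.39×17 + 0.31×35 = 17.4800
Strategy III: R₀ = 0.62×35 + 0.39×24 + 0.27×3 = 31.8700
Highest R₀: strategy III with 31.8700.

31.87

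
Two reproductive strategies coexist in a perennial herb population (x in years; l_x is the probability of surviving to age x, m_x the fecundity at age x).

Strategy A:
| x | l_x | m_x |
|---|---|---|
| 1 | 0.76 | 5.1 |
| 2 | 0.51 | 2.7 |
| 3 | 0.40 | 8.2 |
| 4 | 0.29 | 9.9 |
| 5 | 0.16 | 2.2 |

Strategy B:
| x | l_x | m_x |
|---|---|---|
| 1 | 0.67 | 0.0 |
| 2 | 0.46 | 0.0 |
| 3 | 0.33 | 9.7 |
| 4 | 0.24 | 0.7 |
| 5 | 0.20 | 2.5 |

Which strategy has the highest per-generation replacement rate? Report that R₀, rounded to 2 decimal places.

11.76

Strategy A: R₀ = 0.76×5.1 + 0.51×2.7 + 0.40×8.2 + 0.29×9.9 + 0.16×2.2 = 11.7560
Strategy B: R₀ = 0.67×0.0 + 0.46×0.0 + 0.33×9.7 + 0.24×0.7 + 0.20×2.5 = 3.8690
Highest R₀: strategy A with 11.7560.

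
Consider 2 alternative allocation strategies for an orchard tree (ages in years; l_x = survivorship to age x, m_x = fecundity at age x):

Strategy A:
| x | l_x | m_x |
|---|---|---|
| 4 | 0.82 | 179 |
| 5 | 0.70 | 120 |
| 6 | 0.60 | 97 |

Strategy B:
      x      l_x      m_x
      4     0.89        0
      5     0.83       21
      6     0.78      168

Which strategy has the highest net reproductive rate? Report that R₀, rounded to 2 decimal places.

288.98

Strategy A: R₀ = 0.82×179 + 0.70×120 + 0.60×97 = 288.9800
Strategy B: R₀ = 0.89×0 + 0.83×21 + 0.78×168 = 148.4700
Highest R₀: strategy A with 288.9800.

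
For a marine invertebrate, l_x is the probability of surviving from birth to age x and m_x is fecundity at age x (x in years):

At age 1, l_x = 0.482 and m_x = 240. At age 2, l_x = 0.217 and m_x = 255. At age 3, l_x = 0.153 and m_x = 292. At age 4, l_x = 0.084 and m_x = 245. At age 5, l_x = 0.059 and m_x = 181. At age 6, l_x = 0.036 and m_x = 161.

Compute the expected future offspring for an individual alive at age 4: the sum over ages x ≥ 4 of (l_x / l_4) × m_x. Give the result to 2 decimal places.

441.13

l_4 = 0.084. Conditional survival from age 4 to x is l_x / l_4.
  x=4: (0.084/0.084) × 245 = 245.0000
  x=5: (0.059/0.084) × 181 = 127.1310
  x=6: (0.036/0.084) × 161 = 69.0000
Sum = 245.0000 + 127.1310 + 69.0000 = 441.1310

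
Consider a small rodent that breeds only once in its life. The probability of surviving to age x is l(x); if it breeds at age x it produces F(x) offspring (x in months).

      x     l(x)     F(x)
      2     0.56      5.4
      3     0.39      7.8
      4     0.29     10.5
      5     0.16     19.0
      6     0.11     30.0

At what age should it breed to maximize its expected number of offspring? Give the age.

6

Expected offspring if breeding at age x = l(x) × F(x):
  age 2: 0.56 × 5.4 = 3.024
  age 3: 0.39 × 7.8 = 3.042
  age 4: 0.29 × 10.5 = 3.045
  age 5: 0.16 × 19.0 = 3.040
  age 6: 0.11 × 30.0 = 3.300
Maximum at age 6 (3.300).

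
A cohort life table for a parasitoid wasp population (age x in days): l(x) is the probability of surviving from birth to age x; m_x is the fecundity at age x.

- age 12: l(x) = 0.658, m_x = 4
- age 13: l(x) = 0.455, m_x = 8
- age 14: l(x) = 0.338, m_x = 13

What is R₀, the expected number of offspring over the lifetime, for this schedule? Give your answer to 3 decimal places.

R₀ = Σ l(x) m_x:
  age 12: 0.658 × 4 = 2.6320
  age 13: 0.455 × 8 = 3.6400
  age 14: 0.338 × 13 = 4.3940
R₀ = 2.6320 + 3.6400 + 4.3940 = 10.6660

10.666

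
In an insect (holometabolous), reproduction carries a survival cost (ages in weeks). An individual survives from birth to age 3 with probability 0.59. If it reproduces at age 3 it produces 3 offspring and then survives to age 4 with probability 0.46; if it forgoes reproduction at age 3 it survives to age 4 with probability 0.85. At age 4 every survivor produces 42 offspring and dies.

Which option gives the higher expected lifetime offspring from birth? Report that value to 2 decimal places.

21.06

breed at age 3: R₀ = 0.59 × (3 + 0.46 × 42) = 0.59 × 22.3200 = 13.1688
delay to age 4: R₀ = 0.59 × (0.85 × 42) = 0.59 × 35.7000 = 21.0630
Higher: delay to age 4 (21.0630).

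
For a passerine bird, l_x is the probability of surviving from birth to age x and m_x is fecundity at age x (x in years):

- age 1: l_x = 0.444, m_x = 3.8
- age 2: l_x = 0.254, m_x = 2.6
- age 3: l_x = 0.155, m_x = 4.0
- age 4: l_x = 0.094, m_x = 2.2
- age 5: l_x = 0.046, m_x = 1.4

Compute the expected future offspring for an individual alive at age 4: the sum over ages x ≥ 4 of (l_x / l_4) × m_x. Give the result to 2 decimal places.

l_4 = 0.094. Conditional survival from age 4 to x is l_x / l_4.
  x=4: (0.094/0.094) × 2.2 = 2.2000
  x=5: (0.046/0.094) × 1.4 = 0.6851
Sum = 2.2000 + 0.6851 = 2.8851

2.89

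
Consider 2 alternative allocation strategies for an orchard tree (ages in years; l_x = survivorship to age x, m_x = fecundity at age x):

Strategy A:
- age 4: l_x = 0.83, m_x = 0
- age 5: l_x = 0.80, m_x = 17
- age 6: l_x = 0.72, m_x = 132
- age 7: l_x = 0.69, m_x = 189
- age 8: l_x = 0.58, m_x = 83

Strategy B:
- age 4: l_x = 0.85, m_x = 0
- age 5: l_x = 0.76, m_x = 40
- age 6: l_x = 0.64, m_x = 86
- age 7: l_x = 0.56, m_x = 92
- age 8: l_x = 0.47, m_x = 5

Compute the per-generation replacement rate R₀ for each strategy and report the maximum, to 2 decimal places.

287.19

Strategy A: R₀ = 0.83×0 + 0.80×17 + 0.72×132 + 0.69×189 + 0.58×83 = 287.1900
Strategy B: R₀ = 0.85×0 + 0.76×40 + 0.64×86 + 0.56×92 + 0.47×5 = 139.3100
Highest R₀: strategy A with 287.1900.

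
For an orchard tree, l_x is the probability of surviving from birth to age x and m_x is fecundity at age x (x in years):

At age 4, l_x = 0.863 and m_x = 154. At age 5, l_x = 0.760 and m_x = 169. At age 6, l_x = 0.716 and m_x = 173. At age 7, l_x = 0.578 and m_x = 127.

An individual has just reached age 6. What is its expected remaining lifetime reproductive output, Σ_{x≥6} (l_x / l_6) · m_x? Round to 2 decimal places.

275.52

l_6 = 0.716. Conditional survival from age 6 to x is l_x / l_6.
  x=6: (0.716/0.716) × 173 = 173.0000
  x=7: (0.578/0.716) × 127 = 102.5223
Sum = 173.0000 + 102.5223 = 275.5223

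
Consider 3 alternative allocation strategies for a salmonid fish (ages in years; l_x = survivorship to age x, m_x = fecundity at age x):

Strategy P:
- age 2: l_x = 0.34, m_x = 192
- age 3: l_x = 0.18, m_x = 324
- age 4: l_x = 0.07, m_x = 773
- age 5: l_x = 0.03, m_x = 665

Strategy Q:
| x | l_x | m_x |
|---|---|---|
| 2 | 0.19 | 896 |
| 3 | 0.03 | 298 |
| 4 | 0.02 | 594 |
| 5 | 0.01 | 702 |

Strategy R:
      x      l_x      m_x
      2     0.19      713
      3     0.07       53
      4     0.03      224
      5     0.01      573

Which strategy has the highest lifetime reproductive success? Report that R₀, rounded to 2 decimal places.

198.08

Strategy P: R₀ = 0.34×192 + 0.18×324 + 0.07×773 + 0.03×665 = 197.6600
Strategy Q: R₀ = 0.19×896 + 0.03×298 + 0.02×594 + 0.01×702 = 198.0800
Strategy R: R₀ = 0.19×713 + 0.07×53 + 0.03×224 + 0.01×573 = 151.6300
Highest R₀: strategy Q with 198.0800.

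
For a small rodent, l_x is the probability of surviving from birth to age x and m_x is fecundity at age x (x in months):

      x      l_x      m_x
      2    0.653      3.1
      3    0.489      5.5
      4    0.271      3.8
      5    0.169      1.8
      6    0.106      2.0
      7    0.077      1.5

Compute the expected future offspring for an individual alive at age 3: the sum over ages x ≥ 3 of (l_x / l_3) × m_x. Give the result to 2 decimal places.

l_3 = 0.489. Conditional survival from age 3 to x is l_x / l_3.
  x=3: (0.489/0.489) × 5.5 = 5.5000
  x=4: (0.271/0.489) × 3.8 = 2.1059
  x=5: (0.169/0.489) × 1.8 = 0.6221
  x=6: (0.106/0.489) × 2.0 = 0.4335
  x=7: (0.077/0.489) × 1.5 = 0.2362
Sum = 5.5000 + 2.1059 + 0.6221 + 0.4335 + 0.2362 = 8.8978

8.90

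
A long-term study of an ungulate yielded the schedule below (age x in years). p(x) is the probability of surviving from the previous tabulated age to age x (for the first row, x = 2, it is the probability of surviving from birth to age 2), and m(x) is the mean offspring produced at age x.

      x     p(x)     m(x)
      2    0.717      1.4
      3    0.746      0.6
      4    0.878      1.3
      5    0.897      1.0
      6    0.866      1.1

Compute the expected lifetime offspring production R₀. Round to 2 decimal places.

Survivorship from birth: l_x = p_2·p_3·…·p_x.
  l_2 = 0.71700
  l_3 = 0.53488
  l_4 = 0.46963
  l_5 = 0.42125
  l_6 = 0.36481
R₀ = Σ l_x m(x):
  age 2: 0.71700 × 1.4 = 1.0038
  age 3: 0.53488 × 0.6 = 0.3209
  age 4: 0.46963 × 1.3 = 0.6105
  age 5: 0.42125 × 1.0 = 0.4213
  age 6: 0.36481 × 1.1 = 0.4013
R₀ = 1.0038 + 0.3209 + 0.6105 + 0.4213 + 0.4013 = 2.7578

2.76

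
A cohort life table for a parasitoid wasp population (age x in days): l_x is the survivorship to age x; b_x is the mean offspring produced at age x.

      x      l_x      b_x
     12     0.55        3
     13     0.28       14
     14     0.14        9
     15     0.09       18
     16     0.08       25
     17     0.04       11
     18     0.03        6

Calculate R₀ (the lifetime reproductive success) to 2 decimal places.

R₀ = Σ l_x b_x:
  age 12: 0.55 × 3 = 1.6500
  age 13: 0.28 × 14 = 3.9200
  age 14: 0.14 × 9 = 1.2600
  age 15: 0.09 × 18 = 1.6200
  age 16: 0.08 × 25 = 2.0000
  age 17: 0.04 × 11 = 0.4400
  age 18: 0.03 × 6 = 0.1800
R₀ = 1.6500 + 3.9200 + 1.2600 + 1.6200 + 2.0000 + 0.4400 + 0.1800 = 11.0700

11.07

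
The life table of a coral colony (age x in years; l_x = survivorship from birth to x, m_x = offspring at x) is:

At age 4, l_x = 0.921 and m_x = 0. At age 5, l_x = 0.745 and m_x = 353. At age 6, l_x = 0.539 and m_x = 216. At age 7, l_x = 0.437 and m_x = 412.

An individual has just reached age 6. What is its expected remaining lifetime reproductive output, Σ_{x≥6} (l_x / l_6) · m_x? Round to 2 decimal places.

l_6 = 0.539. Conditional survival from age 6 to x is l_x / l_6.
  x=6: (0.539/0.539) × 216 = 216.0000
  x=7: (0.437/0.539) × 412 = 334.0334
Sum = 216.0000 + 334.0334 = 550.0334

550.03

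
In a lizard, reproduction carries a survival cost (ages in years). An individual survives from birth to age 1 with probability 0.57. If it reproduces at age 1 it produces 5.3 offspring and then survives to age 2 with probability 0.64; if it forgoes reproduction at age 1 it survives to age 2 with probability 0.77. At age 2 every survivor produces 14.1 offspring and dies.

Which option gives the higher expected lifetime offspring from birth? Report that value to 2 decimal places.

breed at age 1: R₀ = 0.57 × (5.3 + 0.64 × 14.1) = 0.57 × 14.3240 = 8.1647
delay to age 2: R₀ = 0.57 × (0.77 × 14.1) = 0.57 × 10.8570 = 6.1885
Higher: breed at age 1 (8.1647).

8.16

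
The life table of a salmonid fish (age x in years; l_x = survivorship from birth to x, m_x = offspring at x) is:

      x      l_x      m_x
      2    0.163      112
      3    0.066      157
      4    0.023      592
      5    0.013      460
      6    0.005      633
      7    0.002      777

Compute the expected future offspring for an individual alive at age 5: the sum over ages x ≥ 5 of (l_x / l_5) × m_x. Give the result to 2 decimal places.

l_5 = 0.013. Conditional survival from age 5 to x is l_x / l_5.
  x=5: (0.013/0.013) × 460 = 460.0000
  x=6: (0.005/0.013) × 633 = 243.4615
  x=7: (0.002/0.013) × 777 = 119.5385
Sum = 460.0000 + 243.4615 + 119.5385 = 823.0000

823.00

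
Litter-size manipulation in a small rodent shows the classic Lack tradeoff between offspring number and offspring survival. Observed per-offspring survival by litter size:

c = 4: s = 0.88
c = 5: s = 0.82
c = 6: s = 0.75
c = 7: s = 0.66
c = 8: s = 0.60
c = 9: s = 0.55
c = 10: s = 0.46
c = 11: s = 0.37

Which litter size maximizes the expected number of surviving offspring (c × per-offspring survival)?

9

Expected surviving offspring = c × s(c):
  c=4: 4 × 0.88 = 3.520
  c=5: 5 × 0.82 = 4.100
  c=6: 6 × 0.75 = 4.500
  c=7: 7 × 0.66 = 4.620
  c=8: 8 × 0.60 = 4.800
  c=9: 9 × 0.55 = 4.950
  c=10: 10 × 0.46 = 4.600
  c=11: 11 × 0.37 = 4.070
Maximum at c = 9 (4.950 surviving offspring).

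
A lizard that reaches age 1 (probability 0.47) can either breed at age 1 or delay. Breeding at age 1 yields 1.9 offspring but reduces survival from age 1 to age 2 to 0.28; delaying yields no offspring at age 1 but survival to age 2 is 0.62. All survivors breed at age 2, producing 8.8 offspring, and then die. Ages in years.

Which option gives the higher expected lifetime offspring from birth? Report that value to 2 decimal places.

2.56

breed at age 1: R₀ = 0.47 × (1.9 + 0.28 × 8.8) = 0.47 × 4.3640 = 2.0511
delay to age 2: R₀ = 0.47 × (0.62 × 8.8) = 0.47 × 5.4560 = 2.5643
Higher: delay to age 2 (2.5643).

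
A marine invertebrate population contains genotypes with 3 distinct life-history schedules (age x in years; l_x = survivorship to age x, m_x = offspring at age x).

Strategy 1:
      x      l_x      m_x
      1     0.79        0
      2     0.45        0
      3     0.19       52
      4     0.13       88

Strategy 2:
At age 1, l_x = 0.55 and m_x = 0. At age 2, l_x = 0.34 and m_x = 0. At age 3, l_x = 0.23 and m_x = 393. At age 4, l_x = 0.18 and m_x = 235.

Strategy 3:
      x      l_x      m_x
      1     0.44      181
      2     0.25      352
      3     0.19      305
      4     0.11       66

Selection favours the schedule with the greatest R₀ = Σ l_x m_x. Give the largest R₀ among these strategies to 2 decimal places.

232.85

Strategy 1: R₀ = 0.79×0 + 0.45×0 + 0.19×52 + 0.13×88 = 21.3200
Strategy 2: R₀ = 0.55×0 + 0.34×0 + 0.23×393 + 0.18×235 = 132.6900
Strategy 3: R₀ = 0.44×181 + 0.25×352 + 0.19×305 + 0.11×66 = 232.8500
Highest R₀: strategy 3 with 232.8500.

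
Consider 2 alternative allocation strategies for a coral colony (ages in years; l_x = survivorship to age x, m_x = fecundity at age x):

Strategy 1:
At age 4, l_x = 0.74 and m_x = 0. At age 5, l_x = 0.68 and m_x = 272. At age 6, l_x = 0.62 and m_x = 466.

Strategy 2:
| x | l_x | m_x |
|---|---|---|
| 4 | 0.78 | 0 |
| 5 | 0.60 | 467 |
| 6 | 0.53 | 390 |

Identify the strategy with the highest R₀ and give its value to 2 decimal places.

Strategy 1: R₀ = 0.74×0 + 0.68×272 + 0.62×466 = 473.8800
Strategy 2: R₀ = 0.78×0 + 0.60×467 + 0.53×390 = 486.9000
Highest R₀: strategy 2 with 486.9000.

486.90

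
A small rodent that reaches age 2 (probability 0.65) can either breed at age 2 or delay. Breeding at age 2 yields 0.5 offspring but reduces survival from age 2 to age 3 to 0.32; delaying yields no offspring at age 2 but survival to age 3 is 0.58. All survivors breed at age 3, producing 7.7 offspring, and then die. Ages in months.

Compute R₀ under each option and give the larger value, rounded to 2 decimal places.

2.90

breed at age 2: R₀ = 0.65 × (0.5 + 0.32 × 7.7) = 0.65 × 2.9640 = 1.9266
delay to age 3: R₀ = 0.65 × (0.58 × 7.7) = 0.65 × 4.4660 = 2.9029
Higher: delay to age 3 (2.9029).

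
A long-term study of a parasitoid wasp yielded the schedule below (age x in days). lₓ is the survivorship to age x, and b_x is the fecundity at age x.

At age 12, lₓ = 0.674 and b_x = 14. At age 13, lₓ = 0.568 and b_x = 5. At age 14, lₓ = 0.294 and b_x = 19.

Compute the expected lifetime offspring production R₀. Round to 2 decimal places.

17.86

R₀ = Σ lₓ b_x:
  age 12: 0.674 × 14 = 9.4360
  age 13: 0.568 × 5 = 2.8400
  age 14: 0.294 × 19 = 5.5860
R₀ = 9.4360 + 2.8400 + 5.5860 = 17.8620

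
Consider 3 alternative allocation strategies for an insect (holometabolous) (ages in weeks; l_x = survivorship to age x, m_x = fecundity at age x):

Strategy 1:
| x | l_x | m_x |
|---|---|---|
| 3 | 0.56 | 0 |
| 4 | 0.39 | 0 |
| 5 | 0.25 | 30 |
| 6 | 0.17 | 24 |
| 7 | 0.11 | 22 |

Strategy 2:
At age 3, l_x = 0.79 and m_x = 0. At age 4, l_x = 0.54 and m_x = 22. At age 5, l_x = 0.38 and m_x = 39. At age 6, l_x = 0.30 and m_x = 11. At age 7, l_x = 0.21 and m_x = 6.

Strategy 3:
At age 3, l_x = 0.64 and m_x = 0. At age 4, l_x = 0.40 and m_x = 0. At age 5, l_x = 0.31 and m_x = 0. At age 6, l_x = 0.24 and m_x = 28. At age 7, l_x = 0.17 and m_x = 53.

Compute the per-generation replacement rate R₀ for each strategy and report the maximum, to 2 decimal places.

Strategy 1: R₀ = 0.56×0 + 0.39×0 + 0.25×30 + 0.17×24 + 0.11×22 = 14.0000
Strategy 2: R₀ = 0.79×0 + 0.54×22 + 0.38×39 + 0.30×11 + 0.21×6 = 31.2600
Strategy 3: R₀ = 0.64×0 + 0.40×0 + 0.31×0 + 0.24×28 + 0.17×53 = 15.7300
Highest R₀: strategy 2 with 31.2600.

31.26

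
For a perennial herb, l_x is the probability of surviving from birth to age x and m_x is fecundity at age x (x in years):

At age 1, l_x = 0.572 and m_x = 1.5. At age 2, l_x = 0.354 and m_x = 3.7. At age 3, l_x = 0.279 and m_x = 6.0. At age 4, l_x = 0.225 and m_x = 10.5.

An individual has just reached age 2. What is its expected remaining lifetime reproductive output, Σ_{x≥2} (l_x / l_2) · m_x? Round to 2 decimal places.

15.10

l_2 = 0.354. Conditional survival from age 2 to x is l_x / l_2.
  x=2: (0.354/0.354) × 3.7 = 3.7000
  x=3: (0.279/0.354) × 6.0 = 4.7288
  x=4: (0.225/0.354) × 10.5 = 6.6737
Sum = 3.7000 + 4.7288 + 6.6737 = 15.1025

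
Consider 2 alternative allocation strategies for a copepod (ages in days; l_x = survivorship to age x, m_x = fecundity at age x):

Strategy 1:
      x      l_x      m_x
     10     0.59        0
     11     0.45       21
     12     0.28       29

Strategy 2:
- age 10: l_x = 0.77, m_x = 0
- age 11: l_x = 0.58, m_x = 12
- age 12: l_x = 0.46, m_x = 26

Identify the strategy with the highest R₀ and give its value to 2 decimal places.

Strategy 1: R₀ = 0.59×0 + 0.45×21 + 0.28×29 = 17.5700
Strategy 2: R₀ = 0.77×0 + 0.58×12 + 0.46×26 = 18.9200
Highest R₀: strategy 2 with 18.9200.

18.92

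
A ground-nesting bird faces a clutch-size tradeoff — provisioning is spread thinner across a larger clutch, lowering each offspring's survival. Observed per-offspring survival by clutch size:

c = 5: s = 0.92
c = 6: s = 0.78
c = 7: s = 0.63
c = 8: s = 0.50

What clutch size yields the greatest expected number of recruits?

Expected recruits = c × s(c):
  c=5: 5 × 0.92 = 4.600
  c=6: 6 × 0.78 = 4.680
  c=7: 7 × 0.63 = 4.410
  c=8: 8 × 0.50 = 4.000
Maximum at c = 6 (4.680 recruits).

6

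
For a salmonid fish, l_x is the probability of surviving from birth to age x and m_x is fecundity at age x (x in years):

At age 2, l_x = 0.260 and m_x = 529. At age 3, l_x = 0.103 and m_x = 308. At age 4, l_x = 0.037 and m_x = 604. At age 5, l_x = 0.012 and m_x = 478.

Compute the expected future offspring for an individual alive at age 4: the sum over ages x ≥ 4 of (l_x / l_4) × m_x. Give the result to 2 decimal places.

759.03

l_4 = 0.037. Conditional survival from age 4 to x is l_x / l_4.
  x=4: (0.037/0.037) × 604 = 604.0000
  x=5: (0.012/0.037) × 478 = 155.0270
Sum = 604.0000 + 155.0270 = 759.0270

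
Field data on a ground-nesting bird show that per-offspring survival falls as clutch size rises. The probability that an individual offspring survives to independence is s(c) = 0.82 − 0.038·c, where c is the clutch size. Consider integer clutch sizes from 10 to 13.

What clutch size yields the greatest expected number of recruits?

11

Expected recruits = c × s(c):
  c=10: 10 × 0.440 = 4.400
  c=11: 11 × 0.402 = 4.422
  c=12: 12 × 0.364 = 4.368
  c=13: 13 × 0.326 = 4.238
Maximum at c = 11 (4.422 recruits).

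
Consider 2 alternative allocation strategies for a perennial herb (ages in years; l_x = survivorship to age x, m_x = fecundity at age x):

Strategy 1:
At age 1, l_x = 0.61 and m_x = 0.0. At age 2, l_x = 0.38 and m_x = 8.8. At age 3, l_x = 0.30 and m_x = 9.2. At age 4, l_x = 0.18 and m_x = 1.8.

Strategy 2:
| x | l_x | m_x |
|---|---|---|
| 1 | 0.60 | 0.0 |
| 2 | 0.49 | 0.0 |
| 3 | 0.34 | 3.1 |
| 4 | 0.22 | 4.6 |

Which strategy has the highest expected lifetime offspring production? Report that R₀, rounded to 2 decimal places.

6.43

Strategy 1: R₀ = 0.61×0.0 + 0.38×8.8 + 0.30×9.2 + 0.18×1.8 = 6.4280
Strategy 2: R₀ = 0.60×0.0 + 0.49×0.0 + 0.34×3.1 + 0.22×4.6 = 2.0660
Highest R₀: strategy 1 with 6.4280.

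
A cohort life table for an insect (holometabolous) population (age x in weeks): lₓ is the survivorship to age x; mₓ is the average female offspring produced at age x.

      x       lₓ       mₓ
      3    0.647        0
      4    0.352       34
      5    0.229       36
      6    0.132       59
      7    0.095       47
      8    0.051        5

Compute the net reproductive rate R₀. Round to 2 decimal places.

R₀ = Σ lₓ mₓ:
  age 3: 0.647 × 0 = 0.0000
  age 4: 0.352 × 34 = 11.9680
  age 5: 0.229 × 36 = 8.2440
  age 6: 0.132 × 59 = 7.7880
  age 7: 0.095 × 47 = 4.4650
  age 8: 0.051 × 5 = 0.2550
R₀ = 0.0000 + 11.9680 + 8.2440 + 7.7880 + 4.4650 + 0.2550 = 32.7200

32.72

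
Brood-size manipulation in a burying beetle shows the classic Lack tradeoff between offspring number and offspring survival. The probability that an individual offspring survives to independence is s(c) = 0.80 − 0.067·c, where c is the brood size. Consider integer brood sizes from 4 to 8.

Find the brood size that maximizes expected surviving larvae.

6

Expected surviving larvae = c × s(c):
  c=4: 4 × 0.532 = 2.128
  c=5: 5 × 0.465 = 2.325
  c=6: 6 × 0.398 = 2.388
  c=7: 7 × 0.331 = 2.317
  c=8: 8 × 0.264 = 2.112
Maximum at c = 6 (2.388 surviving larvae).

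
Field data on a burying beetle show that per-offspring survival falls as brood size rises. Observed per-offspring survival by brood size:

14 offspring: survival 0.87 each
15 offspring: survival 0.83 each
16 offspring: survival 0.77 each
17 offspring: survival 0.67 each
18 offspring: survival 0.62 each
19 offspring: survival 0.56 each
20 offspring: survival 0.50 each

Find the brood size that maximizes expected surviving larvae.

15

Expected surviving larvae = c × s(c):
  c=14: 14 × 0.87 = 12.180
  c=15: 15 × 0.83 = 12.450
  c=16: 16 × 0.77 = 12.320
  c=17: 17 × 0.67 = 11.390
  c=18: 18 × 0.62 = 11.160
  c=19: 19 × 0.56 = 10.640
  c=20: 20 × 0.50 = 10.000
Maximum at c = 15 (12.450 surviving larvae).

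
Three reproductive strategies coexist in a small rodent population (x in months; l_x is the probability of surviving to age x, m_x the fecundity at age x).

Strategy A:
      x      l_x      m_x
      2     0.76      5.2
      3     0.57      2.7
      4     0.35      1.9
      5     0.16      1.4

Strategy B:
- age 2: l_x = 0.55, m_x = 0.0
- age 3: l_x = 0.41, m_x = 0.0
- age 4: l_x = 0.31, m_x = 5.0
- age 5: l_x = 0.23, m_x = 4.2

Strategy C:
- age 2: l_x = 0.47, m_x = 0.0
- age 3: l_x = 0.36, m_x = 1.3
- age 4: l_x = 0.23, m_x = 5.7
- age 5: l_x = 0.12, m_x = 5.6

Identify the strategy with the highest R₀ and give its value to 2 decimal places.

Strategy A: R₀ = 0.76×5.2 + 0.57×2.7 + 0.35×1.9 + 0.16×1.4 = 6.3800
Strategy B: R₀ = 0.55×0.0 + 0.41×0.0 + 0.31×5.0 + 0.23×4.2 = 2.5160
Strategy C: R₀ = 0.47×0.0 + 0.36×1.3 + 0.23×5.7 + 0.12×5.6 = 2.4510
Highest R₀: strategy A with 6.3800.

6.38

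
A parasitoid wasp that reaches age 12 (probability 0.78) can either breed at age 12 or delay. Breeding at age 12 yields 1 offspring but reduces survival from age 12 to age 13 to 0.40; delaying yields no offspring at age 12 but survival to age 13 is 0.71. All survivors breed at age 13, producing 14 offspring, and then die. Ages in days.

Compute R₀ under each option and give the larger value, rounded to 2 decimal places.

breed at age 12: R₀ = 0.78 × (1 + 0.40 × 14) = 0.78 × 6.6000 = 5.1480
delay to age 13: R₀ = 0.78 × (0.71 × 14) = 0.78 × 9.9400 = 7.7532
Higher: delay to age 13 (7.7532).

7.75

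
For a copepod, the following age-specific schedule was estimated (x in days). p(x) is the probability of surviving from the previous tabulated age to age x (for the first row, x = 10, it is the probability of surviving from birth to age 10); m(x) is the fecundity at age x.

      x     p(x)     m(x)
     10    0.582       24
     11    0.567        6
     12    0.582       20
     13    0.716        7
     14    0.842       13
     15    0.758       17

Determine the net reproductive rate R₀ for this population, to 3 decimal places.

Survivorship from birth: l_x = p_10·p_11·…·p_x.
  l_10 = 0.58200
  l_11 = 0.32999
  l_12 = 0.19206
  l_13 = 0.13751
  l_14 = 0.11579
  l_15 = 0.08777
R₀ = Σ l_x m(x):
  age 10: 0.58200 × 24 = 13.9680
  age 11: 0.32999 × 6 = 1.9799
  age 12: 0.19206 × 20 = 3.8412
  age 13: 0.13751 × 7 = 0.9626
  age 14: 0.11579 × 13 = 1.5053
  age 15: 0.08777 × 17 = 1.4921
R₀ = 13.9680 + 1.9799 + 3.8412 + 0.9626 + 1.5053 + 1.4921 = 23.7491

23.749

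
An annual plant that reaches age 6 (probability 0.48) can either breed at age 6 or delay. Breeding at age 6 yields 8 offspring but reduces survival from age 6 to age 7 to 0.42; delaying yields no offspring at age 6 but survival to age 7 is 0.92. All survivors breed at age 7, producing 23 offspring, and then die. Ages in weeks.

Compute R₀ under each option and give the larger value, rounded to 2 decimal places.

10.16

breed at age 6: R₀ = 0.48 × (8 + 0.42 × 23) = 0.48 × 17.6600 = 8.4768
delay to age 7: R₀ = 0.48 × (0.92 × 23) = 0.48 × 21.1600 = 10.1568
Higher: delay to age 7 (10.1568).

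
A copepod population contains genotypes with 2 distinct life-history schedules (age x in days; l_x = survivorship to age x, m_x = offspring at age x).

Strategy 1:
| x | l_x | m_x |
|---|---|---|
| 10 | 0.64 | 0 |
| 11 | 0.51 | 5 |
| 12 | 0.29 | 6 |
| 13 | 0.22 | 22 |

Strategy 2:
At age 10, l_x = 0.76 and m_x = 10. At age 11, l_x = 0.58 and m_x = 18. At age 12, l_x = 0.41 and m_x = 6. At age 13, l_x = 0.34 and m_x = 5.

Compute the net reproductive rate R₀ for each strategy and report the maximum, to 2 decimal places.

22.20

Strategy 1: R₀ = 0.64×0 + 0.51×5 + 0.29×6 + 0.22×22 = 9.1300
Strategy 2: R₀ = 0.76×10 + 0.58×18 + 0.41×6 + 0.34×5 = 22.2000
Highest R₀: strategy 2 with 22.2000.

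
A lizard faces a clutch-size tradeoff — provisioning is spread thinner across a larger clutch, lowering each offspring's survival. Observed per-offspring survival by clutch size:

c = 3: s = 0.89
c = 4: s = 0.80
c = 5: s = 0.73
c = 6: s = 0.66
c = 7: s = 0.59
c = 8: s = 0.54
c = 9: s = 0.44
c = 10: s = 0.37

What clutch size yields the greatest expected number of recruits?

Expected recruits = c × s(c):
  c=3: 3 × 0.89 = 2.670
  c=4: 4 × 0.80 = 3.200
  c=5: 5 × 0.73 = 3.650
  c=6: 6 × 0.66 = 3.960
  c=7: 7 × 0.59 = 4.130
  c=8: 8 × 0.54 = 4.320
  c=9: 9 × 0.44 = 3.960
  c=10: 10 × 0.37 = 3.700
Maximum at c = 8 (4.320 recruits).

8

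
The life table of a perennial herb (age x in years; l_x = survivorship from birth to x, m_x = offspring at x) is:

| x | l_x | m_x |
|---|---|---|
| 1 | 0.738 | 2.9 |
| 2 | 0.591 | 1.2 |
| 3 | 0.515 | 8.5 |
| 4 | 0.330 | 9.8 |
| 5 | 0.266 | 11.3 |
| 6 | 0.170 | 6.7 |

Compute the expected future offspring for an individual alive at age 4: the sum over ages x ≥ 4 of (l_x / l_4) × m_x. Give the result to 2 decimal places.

22.36

l_4 = 0.330. Conditional survival from age 4 to x is l_x / l_4.
  x=4: (0.330/0.330) × 9.8 = 9.8000
  x=5: (0.266/0.330) × 11.3 = 9.1085
  x=6: (0.170/0.330) × 6.7 = 3.4515
Sum = 9.8000 + 9.1085 + 3.4515 = 22.3600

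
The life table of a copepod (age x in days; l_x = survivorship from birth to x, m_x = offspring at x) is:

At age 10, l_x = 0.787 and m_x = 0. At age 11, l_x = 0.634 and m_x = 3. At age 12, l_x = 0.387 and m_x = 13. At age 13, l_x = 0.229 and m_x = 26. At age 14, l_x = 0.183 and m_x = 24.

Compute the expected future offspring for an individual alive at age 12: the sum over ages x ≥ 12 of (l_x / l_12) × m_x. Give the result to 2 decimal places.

l_12 = 0.387. Conditional survival from age 12 to x is l_x / l_12.
  x=12: (0.387/0.387) × 13 = 13.0000
  x=13: (0.229/0.387) × 26 = 15.3850
  x=14: (0.183/0.387) × 24 = 11.3488
Sum = 13.0000 + 15.3850 + 11.3488 = 39.7339

39.73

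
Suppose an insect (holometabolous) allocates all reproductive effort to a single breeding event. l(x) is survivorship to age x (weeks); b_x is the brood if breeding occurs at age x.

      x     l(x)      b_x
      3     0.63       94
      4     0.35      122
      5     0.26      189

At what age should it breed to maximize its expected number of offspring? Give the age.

Expected offspring if breeding at age x = l(x) × b_x:
  age 3: 0.63 × 94 = 59.220
  age 4: 0.35 × 122 = 42.700
  age 5: 0.26 × 189 = 49.140
Maximum at age 3 (59.220).

3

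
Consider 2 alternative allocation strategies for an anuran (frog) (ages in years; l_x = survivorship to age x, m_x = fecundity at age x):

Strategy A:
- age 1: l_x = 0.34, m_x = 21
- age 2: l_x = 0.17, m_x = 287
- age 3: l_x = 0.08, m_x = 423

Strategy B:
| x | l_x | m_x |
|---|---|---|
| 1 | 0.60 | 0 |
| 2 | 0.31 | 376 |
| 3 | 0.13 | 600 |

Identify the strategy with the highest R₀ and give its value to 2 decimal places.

194.56

Strategy A: R₀ = 0.34×21 + 0.17×287 + 0.08×423 = 89.7700
Strategy B: R₀ = 0.60×0 + 0.31×376 + 0.13×600 = 194.5600
Highest R₀: strategy B with 194.5600.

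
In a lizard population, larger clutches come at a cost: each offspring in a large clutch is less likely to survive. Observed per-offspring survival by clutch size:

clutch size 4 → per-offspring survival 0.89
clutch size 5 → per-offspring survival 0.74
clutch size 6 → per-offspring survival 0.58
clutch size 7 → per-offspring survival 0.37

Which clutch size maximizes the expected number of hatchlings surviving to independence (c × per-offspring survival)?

5

Expected hatchlings surviving to independence = c × s(c):
  c=4: 4 × 0.89 = 3.560
  c=5: 5 × 0.74 = 3.700
  c=6: 6 × 0.58 = 3.480
  c=7: 7 × 0.37 = 2.590
Maximum at c = 5 (3.700 hatchlings surviving to independence).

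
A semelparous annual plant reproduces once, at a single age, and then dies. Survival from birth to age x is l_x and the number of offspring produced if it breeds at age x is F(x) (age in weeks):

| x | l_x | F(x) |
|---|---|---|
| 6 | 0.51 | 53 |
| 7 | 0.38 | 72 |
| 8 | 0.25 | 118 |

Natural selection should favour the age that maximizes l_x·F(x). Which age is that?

8

Expected offspring if breeding at age x = l_x × F(x):
  age 6: 0.51 × 53 = 27.030
  age 7: 0.38 × 72 = 27.360
  age 8: 0.25 × 118 = 29.500
Maximum at age 8 (29.500).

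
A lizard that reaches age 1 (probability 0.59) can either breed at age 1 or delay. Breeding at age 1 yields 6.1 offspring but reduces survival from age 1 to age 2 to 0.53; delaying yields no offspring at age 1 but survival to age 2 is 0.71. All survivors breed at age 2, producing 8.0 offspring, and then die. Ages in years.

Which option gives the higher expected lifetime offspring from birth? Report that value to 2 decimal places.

breed at age 1: R₀ = 0.59 × (6.1 + 0.53 × 8.0) = 0.59 × 10.3400 = 6.1006
delay to age 2: R₀ = 0.59 × (0.71 × 8.0) = 0.59 × 5.6800 = 3.3512
Higher: breed at age 1 (6.1006).

6.10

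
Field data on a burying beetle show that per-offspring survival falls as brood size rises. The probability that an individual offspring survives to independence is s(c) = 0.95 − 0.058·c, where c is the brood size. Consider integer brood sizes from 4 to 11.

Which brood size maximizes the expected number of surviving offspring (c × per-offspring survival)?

Expected surviving offspring = c × s(c):
  c=4: 4 × 0.718 = 2.872
  c=5: 5 × 0.660 = 3.300
  c=6: 6 × 0.602 = 3.612
  c=7: 7 × 0.544 = 3.808
  c=8: 8 × 0.486 = 3.888
  c=9: 9 × 0.428 = 3.852
  c=10: 10 × 0.370 = 3.700
  c=11: 11 × 0.312 = 3.432
Maximum at c = 8 (3.888 surviving offspring).

8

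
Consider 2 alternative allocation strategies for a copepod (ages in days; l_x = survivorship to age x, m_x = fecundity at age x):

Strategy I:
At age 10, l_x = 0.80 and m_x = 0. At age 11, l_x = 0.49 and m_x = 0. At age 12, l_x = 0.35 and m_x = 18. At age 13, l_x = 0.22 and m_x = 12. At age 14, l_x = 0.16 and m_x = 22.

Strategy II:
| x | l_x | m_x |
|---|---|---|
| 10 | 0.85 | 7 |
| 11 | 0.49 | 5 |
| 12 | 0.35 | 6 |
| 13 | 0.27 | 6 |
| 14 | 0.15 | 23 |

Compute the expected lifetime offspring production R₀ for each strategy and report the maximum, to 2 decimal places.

15.57

Strategy I: R₀ = 0.80×0 + 0.49×0 + 0.35×18 + 0.22×12 + 0.16×22 = 12.4600
Strategy II: R₀ = 0.85×7 + 0.49×5 + 0.35×6 + 0.27×6 + 0.15×23 = 15.5700
Highest R₀: strategy II with 15.5700.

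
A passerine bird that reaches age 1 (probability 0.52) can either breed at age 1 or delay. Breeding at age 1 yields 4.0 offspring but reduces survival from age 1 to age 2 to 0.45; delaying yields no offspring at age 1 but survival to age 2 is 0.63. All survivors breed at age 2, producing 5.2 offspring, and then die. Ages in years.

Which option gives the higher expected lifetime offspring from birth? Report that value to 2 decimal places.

3.30

breed at age 1: R₀ = 0.52 × (4.0 + 0.45 × 5.2) = 0.52 × 6.3400 = 3.2968
delay to age 2: R₀ = 0.52 × (0.63 × 5.2) = 0.52 × 3.2760 = 1.7035
Higher: breed at age 1 (3.2968).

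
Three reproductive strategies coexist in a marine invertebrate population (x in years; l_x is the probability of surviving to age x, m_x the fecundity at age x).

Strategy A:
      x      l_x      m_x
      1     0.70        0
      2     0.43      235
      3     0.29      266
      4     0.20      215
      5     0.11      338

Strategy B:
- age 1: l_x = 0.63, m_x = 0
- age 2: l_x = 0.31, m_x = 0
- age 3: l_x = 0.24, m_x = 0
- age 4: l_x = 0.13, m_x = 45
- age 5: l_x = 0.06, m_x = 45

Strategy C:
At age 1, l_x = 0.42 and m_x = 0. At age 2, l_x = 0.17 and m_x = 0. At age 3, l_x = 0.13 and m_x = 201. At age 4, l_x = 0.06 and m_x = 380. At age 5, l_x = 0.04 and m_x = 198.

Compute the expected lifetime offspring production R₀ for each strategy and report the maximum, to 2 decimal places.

258.37

Strategy A: R₀ = 0.70×0 + 0.43×235 + 0.29×266 + 0.20×215 + 0.11×338 = 258.3700
Strategy B: R₀ = 0.63×0 + 0.31×0 + 0.24×0 + 0.13×45 + 0.06×45 = 8.5500
Strategy C: R₀ = 0.42×0 + 0.17×0 + 0.13×201 + 0.06×380 + 0.04×198 = 56.8500
Highest R₀: strategy A with 258.3700.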